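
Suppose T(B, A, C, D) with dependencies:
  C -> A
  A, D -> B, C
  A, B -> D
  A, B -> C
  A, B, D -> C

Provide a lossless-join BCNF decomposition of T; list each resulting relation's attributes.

Candidate keys of the original relation: {A, B}, {A, D}, {B, C}, {C, D}.
Within {A, B, C, D}: {C}⁺ ∩ {A, B, C, D} = {A, C}, not the whole set, so C -> A violates BCNF; decompose into {A, C} and {B, C, D}.
{A, C} is in BCNF.
{B, C, D} is in BCNF.

{A, C}; {B, C, D}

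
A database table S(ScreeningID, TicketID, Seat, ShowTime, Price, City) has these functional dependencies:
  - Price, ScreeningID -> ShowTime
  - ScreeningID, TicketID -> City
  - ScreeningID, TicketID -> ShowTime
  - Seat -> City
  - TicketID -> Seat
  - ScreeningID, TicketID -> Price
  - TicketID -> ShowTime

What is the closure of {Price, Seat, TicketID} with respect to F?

Start with {Price, Seat, TicketID}.
Seat -> City applies; add {City} → now {City, Price, Seat, TicketID}.
TicketID -> ShowTime applies; add {ShowTime} → now {City, Price, Seat, ShowTime, TicketID}.
No further FD applies.

{City, Price, Seat, ShowTime, TicketID}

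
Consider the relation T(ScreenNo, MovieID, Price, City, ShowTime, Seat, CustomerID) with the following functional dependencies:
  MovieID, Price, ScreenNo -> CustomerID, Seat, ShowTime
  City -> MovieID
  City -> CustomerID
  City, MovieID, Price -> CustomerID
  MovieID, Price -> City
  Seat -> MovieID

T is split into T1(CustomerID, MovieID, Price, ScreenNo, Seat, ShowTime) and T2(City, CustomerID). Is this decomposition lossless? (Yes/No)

Common attributes: {CustomerID}; their closure is {CustomerID}.
Neither T1 nor T2 is contained in that closure, so the decomposition is lossy.

No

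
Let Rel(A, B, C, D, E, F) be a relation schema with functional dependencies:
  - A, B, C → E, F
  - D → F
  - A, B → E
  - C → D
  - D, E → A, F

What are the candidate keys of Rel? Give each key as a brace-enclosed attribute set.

Attributes never on any right-hand side: {B, C} — every candidate key must contain all of them.
{A, B, C}⁺ = {A, B, C, D, E, F}, which is every attribute, so {A, B, C} is a candidate key.
{B, C, E}⁺ = {A, B, C, D, E, F}, which is every attribute, so {B, C, E} is a candidate key.
These are minimal and exhaustive — every other superkey contains one of them.

{A, B, C}, {B, C, E}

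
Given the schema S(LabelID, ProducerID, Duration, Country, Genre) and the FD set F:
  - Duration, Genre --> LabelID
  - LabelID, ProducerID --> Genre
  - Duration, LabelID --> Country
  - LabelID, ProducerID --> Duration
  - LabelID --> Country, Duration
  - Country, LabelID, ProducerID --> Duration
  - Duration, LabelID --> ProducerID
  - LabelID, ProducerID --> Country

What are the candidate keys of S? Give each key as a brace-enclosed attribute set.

{LabelID} is a candidate key since {LabelID}⁺ = {Country, Duration, Genre, LabelID, ProducerID} covers every attribute.
{Duration, Genre} is a candidate key since {Duration, Genre}⁺ = {Country, Duration, Genre, LabelID, ProducerID} covers every attribute.
These are minimal and exhaustive — every other superkey contains one of them.

{Duration, Genre}, {LabelID}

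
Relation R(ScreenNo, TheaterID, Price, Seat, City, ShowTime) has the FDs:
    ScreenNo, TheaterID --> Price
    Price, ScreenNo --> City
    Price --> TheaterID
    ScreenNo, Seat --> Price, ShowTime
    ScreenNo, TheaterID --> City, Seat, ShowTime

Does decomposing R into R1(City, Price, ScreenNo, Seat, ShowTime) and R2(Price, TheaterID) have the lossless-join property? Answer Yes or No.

Yes

Common attributes: {Price}; their closure is {Price, TheaterID}.
This includes all of R2, so the common attributes are a superkey of R2 — the join is lossless.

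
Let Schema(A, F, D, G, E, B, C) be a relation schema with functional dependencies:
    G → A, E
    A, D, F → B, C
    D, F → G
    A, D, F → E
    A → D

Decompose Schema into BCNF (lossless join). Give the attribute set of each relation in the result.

{A, D}; {A, E, G}; {B, C, F, G}

Candidate keys of the original relation: {A, F}, {D, F}, {F, G}.
{A, B, C, D, E, F, G}: {G} determines {A, D, E, G} here but is not a superkey — split on G → A, D, E, giving {A, D, E, G} and {B, C, F, G}.
{A, D, E, G}: {A} determines {A, D} here but is not a superkey — split on A → D, giving {A, D} and {A, E, G}.
{A, D}: every determinant is a superkey — BCNF.
{A, E, G}: every determinant is a superkey — BCNF.
{B, C, F, G}: every determinant is a superkey — BCNF.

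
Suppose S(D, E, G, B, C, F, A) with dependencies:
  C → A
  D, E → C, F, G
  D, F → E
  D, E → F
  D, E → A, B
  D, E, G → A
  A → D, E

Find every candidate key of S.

{A}, {C}, {D, E}, {D, F}

{A}⁺ = {A, B, C, D, E, F, G}, which is every attribute, so {A} is a candidate key.
{C}⁺ = {A, B, C, D, E, F, G}, which is every attribute, so {C} is a candidate key.
{D, E}⁺ = {A, B, C, D, E, F, G}, which is every attribute, so {D, E} is a candidate key.
{D, F}⁺ = {A, B, C, D, E, F, G}, which is every attribute, so {D, F} is a candidate key.
These are minimal and exhaustive — every other superkey contains one of them.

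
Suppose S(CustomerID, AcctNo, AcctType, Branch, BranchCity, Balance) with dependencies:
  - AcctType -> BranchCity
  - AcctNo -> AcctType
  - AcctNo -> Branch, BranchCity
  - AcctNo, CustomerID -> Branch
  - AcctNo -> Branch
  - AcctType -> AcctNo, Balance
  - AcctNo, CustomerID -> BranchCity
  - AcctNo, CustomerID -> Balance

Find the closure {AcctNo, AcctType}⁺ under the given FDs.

{AcctNo, AcctType, Balance, Branch, BranchCity}

Start with {AcctNo, AcctType}.
AcctType -> BranchCity applies; add {BranchCity} → now {AcctNo, AcctType, BranchCity}.
AcctNo -> Branch, BranchCity applies; add {Branch} → now {AcctNo, AcctType, Branch, BranchCity}.
AcctType -> AcctNo, Balance applies; add {Balance} → now {AcctNo, AcctType, Balance, Branch, BranchCity}.
No further FD applies.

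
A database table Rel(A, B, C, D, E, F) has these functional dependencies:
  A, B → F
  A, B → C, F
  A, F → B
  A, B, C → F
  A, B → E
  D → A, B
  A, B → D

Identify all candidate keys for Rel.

{D}⁺ = {A, B, C, D, E, F} — all of the relation — so {D} is a candidate key.
{A, B}⁺ = {A, B, C, D, E, F} — all of the relation — so {A, B} is a candidate key.
{A, F}⁺ = {A, B, C, D, E, F} — all of the relation — so {A, F} is a candidate key.
No proper subset of any of these is a key, and no other minimal superkey exists.

{A, B}, {A, F}, {D}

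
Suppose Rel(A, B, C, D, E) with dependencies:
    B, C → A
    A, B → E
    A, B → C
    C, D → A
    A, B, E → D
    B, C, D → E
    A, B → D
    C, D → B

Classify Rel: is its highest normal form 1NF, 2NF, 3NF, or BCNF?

Candidate keys: {A, B}, {B, C}, {C, D}. Prime attributes: {A, B, C, D}.
Every FD has a superkey on the left, so the relation is in BCNF.

BCNF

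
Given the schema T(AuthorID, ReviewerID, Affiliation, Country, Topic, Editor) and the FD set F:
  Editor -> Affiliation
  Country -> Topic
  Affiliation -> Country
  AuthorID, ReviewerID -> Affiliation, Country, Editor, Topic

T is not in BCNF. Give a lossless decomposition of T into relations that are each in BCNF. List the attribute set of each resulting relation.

Candidate key of the original relation: {AuthorID, ReviewerID}.
In {Affiliation, AuthorID, Country, Editor, ReviewerID, Topic}, {Editor} is not a superkey ({Editor}⁺ restricted to this set is {Affiliation, Country, Editor, Topic}), so split on Editor -> Affiliation, Country, Topic into {Affiliation, Country, Editor, Topic} and {AuthorID, Editor, ReviewerID}.
In {Affiliation, Country, Editor, Topic}, {Country} is not a superkey ({Country}⁺ restricted to this set is {Country, Topic}), so split on Country -> Topic into {Country, Topic} and {Affiliation, Country, Editor}.
{Country, Topic} is in BCNF.
In {Affiliation, Country, Editor}, {Affiliation} is not a superkey ({Affiliation}⁺ restricted to this set is {Affiliation, Country}), so split on Affiliation -> Country into {Affiliation, Country} and {Affiliation, Editor}.
{Affiliation, Country} is in BCNF.
{Affiliation, Editor} is in BCNF.
{AuthorID, Editor, ReviewerID} is in BCNF.

{Affiliation, Country}; {Affiliation, Editor}; {AuthorID, Editor, ReviewerID}; {Country, Topic}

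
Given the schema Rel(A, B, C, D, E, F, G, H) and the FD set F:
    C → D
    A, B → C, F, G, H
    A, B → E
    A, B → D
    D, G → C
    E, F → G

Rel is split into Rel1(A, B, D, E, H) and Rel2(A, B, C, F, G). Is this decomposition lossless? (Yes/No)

Yes

Rel1 ∩ Rel2 = {A, B}; its closure under F is {A, B, C, D, E, F, G, H}.
Since Rel1 ⊆ {A, B, C, D, E, F, G, H}, the intersection is a superkey of Rel1; the decomposition is lossless.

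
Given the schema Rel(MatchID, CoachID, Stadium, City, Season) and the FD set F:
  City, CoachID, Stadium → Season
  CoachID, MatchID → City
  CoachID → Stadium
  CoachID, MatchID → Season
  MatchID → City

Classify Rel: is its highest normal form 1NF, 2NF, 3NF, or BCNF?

Candidate key: {CoachID, MatchID}. Prime attributes: {CoachID, MatchID}.
For City, CoachID, Stadium → Season we have {City, CoachID, Stadium}⁺ = {City, CoachID, Season, Stadium}; {City, CoachID, Stadium} is not a superkey, so BCNF fails.
City, CoachID, Stadium → Season has non-prime {Season} on the right and a non-superkey on the left, so 3NF fails.
The proper key subset {CoachID} of {CoachID, MatchID} determines non-prime {Stadium}, so the relation is not even in 2NF.

1NF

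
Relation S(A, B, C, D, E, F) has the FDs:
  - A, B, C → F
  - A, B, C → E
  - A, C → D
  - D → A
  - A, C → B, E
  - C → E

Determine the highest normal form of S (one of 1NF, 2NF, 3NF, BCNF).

Candidate keys: {A, C}, {C, D}. Prime attributes: {A, C, D}.
For D → A we have {D}⁺ = {A, D}; {D} is not a superkey, so BCNF fails.
Because {E} is non-prime and the left side of C → E is not a superkey, the relation is not in 3NF.
The proper key subset {C} of {A, C} determines non-prime {E}, so the relation is not even in 2NF.

1NF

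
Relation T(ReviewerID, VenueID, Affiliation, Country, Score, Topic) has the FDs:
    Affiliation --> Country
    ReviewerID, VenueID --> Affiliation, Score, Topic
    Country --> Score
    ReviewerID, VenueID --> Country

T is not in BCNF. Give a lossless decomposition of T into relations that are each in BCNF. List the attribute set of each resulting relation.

{Affiliation, Country}; {Affiliation, ReviewerID, Topic, VenueID}; {Country, Score}

Candidate key of the original relation: {ReviewerID, VenueID}.
Within {Affiliation, Country, ReviewerID, Score, Topic, VenueID}: {Affiliation}⁺ ∩ {Affiliation, Country, ReviewerID, Score, Topic, VenueID} = {Affiliation, Country, Score}, not the whole set, so Affiliation --> Country, Score violates BCNF; decompose into {Affiliation, Country, Score} and {Affiliation, ReviewerID, Topic, VenueID}.
Within {Affiliation, Country, Score}: {Country}⁺ ∩ {Affiliation, Country, Score} = {Country, Score}, not the whole set, so Country --> Score violates BCNF; decompose into {Country, Score} and {Affiliation, Country}.
{Country, Score}: every determinant is a superkey — BCNF.
{Affiliation, Country}: every determinant is a superkey — BCNF.
{Affiliation, ReviewerID, Topic, VenueID}: every determinant is a superkey — BCNF.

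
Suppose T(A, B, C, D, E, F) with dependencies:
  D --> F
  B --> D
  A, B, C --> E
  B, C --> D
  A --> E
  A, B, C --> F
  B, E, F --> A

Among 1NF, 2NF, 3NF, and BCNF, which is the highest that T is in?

Candidate keys: {A, B, C}, {B, C, E}. Prime attributes: {A, B, C, E}.
For D --> F we have {D}⁺ = {D, F}; {D} is not a superkey, so BCNF fails.
D --> F determines the non-prime attribute {F} from a non-superkey — 3NF is violated.
{B} is a proper subset of the key {A, B, C}, and {B}⁺ contains the non-prime attributes {D, F} — a partial dependency, so 2NF is violated.

1NF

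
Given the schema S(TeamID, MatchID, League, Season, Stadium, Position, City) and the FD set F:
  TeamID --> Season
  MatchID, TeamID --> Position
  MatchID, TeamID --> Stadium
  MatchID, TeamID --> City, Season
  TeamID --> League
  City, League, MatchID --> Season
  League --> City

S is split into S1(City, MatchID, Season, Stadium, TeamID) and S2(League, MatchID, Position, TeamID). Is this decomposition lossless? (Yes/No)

S1 ∩ S2 = {MatchID, TeamID}; its closure under F is {City, League, MatchID, Position, Season, Stadium, TeamID}.
This includes all of S1, so the common attributes are a superkey of S1 — the join is lossless.

Yes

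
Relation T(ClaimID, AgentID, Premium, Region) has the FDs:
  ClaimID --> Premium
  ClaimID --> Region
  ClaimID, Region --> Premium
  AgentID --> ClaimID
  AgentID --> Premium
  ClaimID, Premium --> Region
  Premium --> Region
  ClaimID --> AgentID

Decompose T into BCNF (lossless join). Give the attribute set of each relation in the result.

{AgentID, ClaimID, Premium}; {Premium, Region}

Candidate keys of the original relation: {AgentID}, {ClaimID}.
Within {AgentID, ClaimID, Premium, Region}: {Premium}⁺ ∩ {AgentID, ClaimID, Premium, Region} = {Premium, Region}, not the whole set, so Premium --> Region violates BCNF; decompose into {Premium, Region} and {AgentID, ClaimID, Premium}.
{Premium, Region} is in BCNF.
{AgentID, ClaimID, Premium} is in BCNF.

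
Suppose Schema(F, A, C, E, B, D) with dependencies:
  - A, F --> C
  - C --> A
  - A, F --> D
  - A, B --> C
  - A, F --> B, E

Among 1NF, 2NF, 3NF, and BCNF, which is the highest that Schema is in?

Candidate keys: {A, F}, {C, F}. Prime attributes: {A, C, F}.
C --> A: {C}⁺ = {A, C}, which is not all of the attributes, so the left side is not a superkey — BCNF is violated.
Its right-hand attributes {A} are all prime, as are those of every other non-superkey FD — the relation is in 3NF.

3NF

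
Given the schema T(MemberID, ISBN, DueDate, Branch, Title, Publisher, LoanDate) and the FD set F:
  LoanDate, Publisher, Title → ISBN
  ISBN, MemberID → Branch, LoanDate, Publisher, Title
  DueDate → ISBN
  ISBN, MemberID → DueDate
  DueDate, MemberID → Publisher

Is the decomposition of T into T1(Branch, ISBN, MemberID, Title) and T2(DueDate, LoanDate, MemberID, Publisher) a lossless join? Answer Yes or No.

No

Common attributes: {MemberID}; their closure is {MemberID}.
T1 ⊄ {MemberID} and T2 ⊄ {MemberID}, so the split is lossy.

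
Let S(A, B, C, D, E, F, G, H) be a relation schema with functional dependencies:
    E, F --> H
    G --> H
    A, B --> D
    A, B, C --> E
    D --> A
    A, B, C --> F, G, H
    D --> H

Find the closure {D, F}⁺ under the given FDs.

{A, D, F, H}

Start with {D, F}.
D --> A applies; add {A} → now {A, D, F}.
D --> H applies; add {H} → now {A, D, F, H}.
No further FD applies.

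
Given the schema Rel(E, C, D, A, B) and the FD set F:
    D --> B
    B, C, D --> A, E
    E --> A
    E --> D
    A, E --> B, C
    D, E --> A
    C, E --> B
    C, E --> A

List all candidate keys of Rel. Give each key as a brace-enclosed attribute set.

{E}⁺ = {A, B, C, D, E}, which is every attribute, so {E} is a candidate key.
{C, D}⁺ = {A, B, C, D, E}, which is every attribute, so {C, D} is a candidate key.
These are minimal and exhaustive — every other superkey contains one of them.

{C, D}, {E}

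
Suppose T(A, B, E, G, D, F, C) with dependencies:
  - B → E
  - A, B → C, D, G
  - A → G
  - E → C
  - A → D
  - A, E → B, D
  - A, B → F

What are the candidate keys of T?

{A, B}, {A, E}

{A} never appears on the right of any FD, so every key must include it.
{A, B}⁺ = {A, B, C, D, E, F, G}, which is every attribute, so {A, B} is a candidate key.
{A, E}⁺ = {A, B, C, D, E, F, G}, which is every attribute, so {A, E} is a candidate key.
No proper subset of any of these is a key, and no other minimal superkey exists.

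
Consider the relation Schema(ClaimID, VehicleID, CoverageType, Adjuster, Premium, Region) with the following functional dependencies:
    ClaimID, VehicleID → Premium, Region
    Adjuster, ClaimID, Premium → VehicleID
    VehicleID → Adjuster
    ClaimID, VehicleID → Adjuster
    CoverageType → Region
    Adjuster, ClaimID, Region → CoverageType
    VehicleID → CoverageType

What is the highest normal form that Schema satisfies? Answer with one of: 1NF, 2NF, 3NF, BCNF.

1NF

Candidate keys: {Adjuster, ClaimID, Premium}, {ClaimID, VehicleID}. Prime attributes: {Adjuster, ClaimID, Premium, VehicleID}.
VehicleID → Adjuster breaks BCNF: {VehicleID}⁺ = {Adjuster, CoverageType, Region, VehicleID}, so {VehicleID} is not a superkey.
CoverageType → Region determines the non-prime attribute {Region} from a non-superkey — 3NF is violated.
{VehicleID} is a proper subset of the key {ClaimID, VehicleID}, and {VehicleID}⁺ contains the non-prime attributes {CoverageType, Region} — a partial dependency, so 2NF is violated.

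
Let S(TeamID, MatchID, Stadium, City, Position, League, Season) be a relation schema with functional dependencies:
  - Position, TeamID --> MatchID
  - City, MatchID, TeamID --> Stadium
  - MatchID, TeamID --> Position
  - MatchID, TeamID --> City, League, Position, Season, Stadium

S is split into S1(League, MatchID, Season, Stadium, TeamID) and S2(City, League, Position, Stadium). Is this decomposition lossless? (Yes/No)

No

Common attributes: {League, Stadium}; their closure is {League, Stadium}.
The closure covers neither S1 nor S2 entirely; the join is not lossless.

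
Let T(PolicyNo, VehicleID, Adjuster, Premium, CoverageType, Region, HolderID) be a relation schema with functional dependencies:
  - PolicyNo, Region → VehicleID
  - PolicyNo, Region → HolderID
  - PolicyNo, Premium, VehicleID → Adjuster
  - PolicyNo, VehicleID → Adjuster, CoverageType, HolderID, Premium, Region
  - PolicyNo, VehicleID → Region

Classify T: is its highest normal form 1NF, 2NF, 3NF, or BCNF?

BCNF

Candidate keys: {PolicyNo, Region}, {PolicyNo, VehicleID}. Prime attributes: {PolicyNo, Region, VehicleID}.
Each dependency's left side is a superkey — BCNF holds.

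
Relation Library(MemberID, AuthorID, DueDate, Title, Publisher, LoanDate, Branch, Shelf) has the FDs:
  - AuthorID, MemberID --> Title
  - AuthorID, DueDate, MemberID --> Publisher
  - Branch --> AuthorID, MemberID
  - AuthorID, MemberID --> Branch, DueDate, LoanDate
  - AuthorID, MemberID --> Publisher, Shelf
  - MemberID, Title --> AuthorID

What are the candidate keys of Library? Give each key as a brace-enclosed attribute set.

{Branch}⁺ = {AuthorID, Branch, DueDate, LoanDate, MemberID, Publisher, Shelf, Title}, which is every attribute, so {Branch} is a candidate key.
{AuthorID, MemberID}⁺ = {AuthorID, Branch, DueDate, LoanDate, MemberID, Publisher, Shelf, Title}, which is every attribute, so {AuthorID, MemberID} is a candidate key.
{MemberID, Title}⁺ = {AuthorID, Branch, DueDate, LoanDate, MemberID, Publisher, Shelf, Title}, which is every attribute, so {MemberID, Title} is a candidate key.
No proper subset of any of these is a key, and no other minimal superkey exists.

{AuthorID, MemberID}, {Branch}, {MemberID, Title}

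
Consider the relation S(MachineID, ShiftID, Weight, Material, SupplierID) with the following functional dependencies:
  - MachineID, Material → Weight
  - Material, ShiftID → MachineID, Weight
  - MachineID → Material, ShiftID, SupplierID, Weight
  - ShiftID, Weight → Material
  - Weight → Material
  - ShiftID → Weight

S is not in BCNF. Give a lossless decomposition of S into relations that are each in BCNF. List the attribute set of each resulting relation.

Candidate keys of the original relation: {MachineID}, {ShiftID}.
{MachineID, Material, ShiftID, SupplierID, Weight}: {Weight} determines {Material, Weight} here but is not a superkey — split on Weight → Material, giving {Material, Weight} and {MachineID, ShiftID, SupplierID, Weight}.
{Material, Weight} is in BCNF.
{MachineID, ShiftID, SupplierID, Weight} is in BCNF.

{MachineID, ShiftID, SupplierID, Weight}; {Material, Weight}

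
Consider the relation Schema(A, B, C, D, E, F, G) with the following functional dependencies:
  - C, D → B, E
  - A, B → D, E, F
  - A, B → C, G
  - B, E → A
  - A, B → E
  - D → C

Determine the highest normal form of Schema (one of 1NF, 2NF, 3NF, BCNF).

BCNF

Candidate keys: {A, B}, {B, E}, {D}. Prime attributes: {A, B, D, E}.
The left-hand side of every FD is a superkey, so BCNF is satisfied.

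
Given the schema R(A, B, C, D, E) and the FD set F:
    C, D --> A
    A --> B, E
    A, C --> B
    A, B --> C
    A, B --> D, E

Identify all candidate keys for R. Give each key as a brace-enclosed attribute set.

{A}, {C, D}

{A} is a candidate key since {A}⁺ = {A, B, C, D, E} covers every attribute.
{C, D} is a candidate key since {C, D}⁺ = {A, B, C, D, E} covers every attribute.
No proper subset of any of these is a key, and no other minimal superkey exists.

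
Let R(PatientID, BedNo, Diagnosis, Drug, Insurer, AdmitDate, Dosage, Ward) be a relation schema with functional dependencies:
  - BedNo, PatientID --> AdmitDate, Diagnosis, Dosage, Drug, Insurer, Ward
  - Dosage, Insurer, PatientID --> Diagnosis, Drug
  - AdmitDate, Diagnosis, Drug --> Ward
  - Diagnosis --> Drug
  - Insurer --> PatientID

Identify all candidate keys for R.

No FD produces {BedNo}, so it must be in every candidate key.
Closure of {BedNo, Insurer} is {AdmitDate, BedNo, Diagnosis, Dosage, Drug, Insurer, PatientID, Ward}, the whole schema; {BedNo, Insurer} is a candidate key.
Closure of {BedNo, PatientID} is {AdmitDate, BedNo, Diagnosis, Dosage, Drug, Insurer, PatientID, Ward}, the whole schema; {BedNo, PatientID} is a candidate key.
Any other superkey properly contains one of these, so there are no further candidate keys.

{BedNo, Insurer}, {BedNo, PatientID}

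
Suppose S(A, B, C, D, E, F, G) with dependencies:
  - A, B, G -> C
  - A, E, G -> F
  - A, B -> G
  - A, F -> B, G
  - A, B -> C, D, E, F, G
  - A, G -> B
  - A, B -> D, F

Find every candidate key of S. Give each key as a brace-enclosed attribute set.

No FD produces {A}, so it must be in every candidate key.
{A, B}⁺ = {A, B, C, D, E, F, G}, which is every attribute, so {A, B} is a candidate key.
{A, F}⁺ = {A, B, C, D, E, F, G}, which is every attribute, so {A, F} is a candidate key.
{A, G}⁺ = {A, B, C, D, E, F, G}, which is every attribute, so {A, G} is a candidate key.
These are minimal and exhaustive — every other superkey contains one of them.

{A, B}, {A, F}, {A, G}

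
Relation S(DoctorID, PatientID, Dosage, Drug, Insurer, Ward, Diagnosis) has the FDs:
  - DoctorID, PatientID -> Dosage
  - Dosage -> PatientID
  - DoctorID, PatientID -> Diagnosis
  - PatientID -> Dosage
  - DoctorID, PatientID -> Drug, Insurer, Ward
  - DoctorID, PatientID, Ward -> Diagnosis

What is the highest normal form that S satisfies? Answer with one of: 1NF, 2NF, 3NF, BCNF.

Candidate keys: {DoctorID, Dosage}, {DoctorID, PatientID}. Prime attributes: {DoctorID, Dosage, PatientID}.
For Dosage -> PatientID we have {Dosage}⁺ = {Dosage, PatientID}; {Dosage} is not a superkey, so BCNF fails.
Its right-hand attributes {PatientID} are all prime, as are those of every other non-superkey FD — the relation is in 3NF.

3NF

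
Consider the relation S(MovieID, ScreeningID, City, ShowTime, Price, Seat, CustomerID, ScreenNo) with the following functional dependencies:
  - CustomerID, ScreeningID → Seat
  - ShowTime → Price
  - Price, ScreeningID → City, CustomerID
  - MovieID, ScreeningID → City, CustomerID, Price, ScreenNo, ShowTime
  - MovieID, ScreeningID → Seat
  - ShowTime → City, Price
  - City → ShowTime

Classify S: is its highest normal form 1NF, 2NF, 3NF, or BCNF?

Candidate key: {MovieID, ScreeningID}. Prime attributes: {MovieID, ScreeningID}.
For CustomerID, ScreeningID → Seat we have {CustomerID, ScreeningID}⁺ = {CustomerID, ScreeningID, Seat}; {CustomerID, ScreeningID} is not a superkey, so BCNF fails.
CustomerID, ScreeningID → Seat has non-prime {Seat} on the right and a non-superkey on the left, so 3NF fails.
No non-prime attribute depends on a proper subset of any candidate key, so 2NF holds.

2NF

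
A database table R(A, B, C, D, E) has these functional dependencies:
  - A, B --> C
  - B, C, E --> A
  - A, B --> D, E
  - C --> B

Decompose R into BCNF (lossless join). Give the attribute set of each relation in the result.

Candidate keys of the original relation: {A, B}, {A, C}, {C, E}.
Within {A, B, C, D, E}: {C}⁺ ∩ {A, B, C, D, E} = {B, C}, not the whole set, so C --> B violates BCNF; decompose into {B, C} and {A, C, D, E}.
{B, C} is in BCNF.
{A, C, D, E} is in BCNF.

{A, C, D, E}; {B, C}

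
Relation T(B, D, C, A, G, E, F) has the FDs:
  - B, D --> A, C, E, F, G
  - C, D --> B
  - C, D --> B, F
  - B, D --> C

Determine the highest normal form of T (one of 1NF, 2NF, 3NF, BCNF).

BCNF

Candidate keys: {B, D}, {C, D}. Prime attributes: {B, C, D}.
The left-hand side of every FD is a superkey, so BCNF is satisfied.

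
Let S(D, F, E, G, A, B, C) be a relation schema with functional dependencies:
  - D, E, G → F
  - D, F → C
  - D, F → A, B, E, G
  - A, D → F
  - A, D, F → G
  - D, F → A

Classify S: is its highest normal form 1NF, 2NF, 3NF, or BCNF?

BCNF

Candidate keys: {A, D}, {D, E, G}, {D, F}. Prime attributes: {A, D, E, F, G}.
Each dependency's left side is a superkey — BCNF holds.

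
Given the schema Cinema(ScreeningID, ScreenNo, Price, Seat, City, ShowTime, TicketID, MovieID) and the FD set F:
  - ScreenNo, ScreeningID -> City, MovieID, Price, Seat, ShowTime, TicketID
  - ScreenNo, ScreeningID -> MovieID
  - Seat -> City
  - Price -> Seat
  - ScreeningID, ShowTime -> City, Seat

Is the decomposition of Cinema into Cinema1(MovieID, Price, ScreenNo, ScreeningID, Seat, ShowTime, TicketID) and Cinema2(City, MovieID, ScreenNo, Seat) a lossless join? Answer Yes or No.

Common attributes: {MovieID, ScreenNo, Seat}; their closure is {City, MovieID, ScreenNo, Seat}.
This includes all of Cinema2, so the common attributes are a superkey of Cinema2 — the join is lossless.

Yes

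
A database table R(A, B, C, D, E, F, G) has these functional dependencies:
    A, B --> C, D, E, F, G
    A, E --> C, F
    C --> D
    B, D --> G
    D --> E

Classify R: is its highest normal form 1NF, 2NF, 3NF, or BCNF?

Candidate key: {A, B}. Prime attributes: {A, B}.
A, E --> C, F breaks BCNF: {A, E}⁺ = {A, C, D, E, F}, so {A, E} is not a superkey.
Because {C, F} are non-prime and the left side of A, E --> C, F is not a superkey, the relation is not in 3NF.
No non-prime attribute depends on a proper subset of any candidate key, so 2NF holds.

2NF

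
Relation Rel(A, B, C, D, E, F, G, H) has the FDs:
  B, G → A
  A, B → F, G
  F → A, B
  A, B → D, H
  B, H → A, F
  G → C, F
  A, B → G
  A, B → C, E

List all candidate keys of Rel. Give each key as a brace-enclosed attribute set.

{F}⁺ = {A, B, C, D, E, F, G, H}, which is every attribute, so {F} is a candidate key.
{G}⁺ = {A, B, C, D, E, F, G, H}, which is every attribute, so {G} is a candidate key.
{A, B}⁺ = {A, B, C, D, E, F, G, H}, which is every attribute, so {A, B} is a candidate key.
{B, H}⁺ = {A, B, C, D, E, F, G, H}, which is every attribute, so {B, H} is a candidate key.
These are minimal and exhaustive — every other superkey contains one of them.

{A, B}, {B, H}, {F}, {G}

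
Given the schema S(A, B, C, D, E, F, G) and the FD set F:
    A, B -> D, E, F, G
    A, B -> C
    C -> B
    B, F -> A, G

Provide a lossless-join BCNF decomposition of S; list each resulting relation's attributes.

{A, C, D, E, F, G}; {B, C}

Candidate keys of the original relation: {A, B}, {A, C}, {B, F}, {C, F}.
In {A, B, C, D, E, F, G}, {C} is not a superkey ({C}⁺ restricted to this set is {B, C}), so split on C -> B into {B, C} and {A, C, D, E, F, G}.
{B, C} is in BCNF.
{A, C, D, E, F, G} is in BCNF.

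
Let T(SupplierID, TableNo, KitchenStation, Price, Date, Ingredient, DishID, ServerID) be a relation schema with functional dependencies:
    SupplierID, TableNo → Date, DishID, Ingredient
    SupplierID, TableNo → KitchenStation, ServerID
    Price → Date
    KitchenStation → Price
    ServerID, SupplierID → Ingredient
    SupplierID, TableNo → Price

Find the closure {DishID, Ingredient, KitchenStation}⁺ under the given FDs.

{Date, DishID, Ingredient, KitchenStation, Price}

Start with {DishID, Ingredient, KitchenStation}.
KitchenStation → Price applies; add {Price} → now {DishID, Ingredient, KitchenStation, Price}.
Price → Date applies; add {Date} → now {Date, DishID, Ingredient, KitchenStation, Price}.
No further FD applies.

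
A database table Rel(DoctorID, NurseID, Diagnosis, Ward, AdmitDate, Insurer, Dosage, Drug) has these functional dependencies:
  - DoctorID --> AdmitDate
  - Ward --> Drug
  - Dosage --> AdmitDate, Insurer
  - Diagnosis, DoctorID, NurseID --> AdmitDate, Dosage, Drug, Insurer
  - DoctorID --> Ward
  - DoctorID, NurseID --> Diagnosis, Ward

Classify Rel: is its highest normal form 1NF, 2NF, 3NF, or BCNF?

Candidate key: {DoctorID, NurseID}. Prime attributes: {DoctorID, NurseID}.
DoctorID --> AdmitDate: {DoctorID}⁺ = {AdmitDate, DoctorID, Drug, Ward}, which is not all of the attributes, so the left side is not a superkey — BCNF is violated.
Because {AdmitDate} is non-prime and the left side of DoctorID --> AdmitDate is not a superkey, the relation is not in 3NF.
The proper key subset {DoctorID} of {DoctorID, NurseID} determines non-prime {AdmitDate, Drug, Ward}, so the relation is not even in 2NF.

1NF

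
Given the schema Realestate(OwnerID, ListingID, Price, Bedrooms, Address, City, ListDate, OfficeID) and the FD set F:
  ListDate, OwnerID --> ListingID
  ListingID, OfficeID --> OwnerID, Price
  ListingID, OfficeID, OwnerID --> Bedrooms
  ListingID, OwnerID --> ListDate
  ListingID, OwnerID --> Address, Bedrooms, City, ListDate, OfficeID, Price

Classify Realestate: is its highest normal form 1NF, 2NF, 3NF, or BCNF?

BCNF

Candidate keys: {ListDate, OwnerID}, {ListingID, OfficeID}, {ListingID, OwnerID}. Prime attributes: {ListDate, ListingID, OfficeID, OwnerID}.
Every FD has a superkey on the left, so the relation is in BCNF.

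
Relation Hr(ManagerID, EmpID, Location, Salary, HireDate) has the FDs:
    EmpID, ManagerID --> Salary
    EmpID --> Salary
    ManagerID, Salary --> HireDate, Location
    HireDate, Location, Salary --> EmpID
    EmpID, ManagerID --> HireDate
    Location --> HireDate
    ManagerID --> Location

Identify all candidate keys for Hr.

No FD produces {ManagerID}, so it must be in every candidate key.
{EmpID, ManagerID} is a candidate key since {EmpID, ManagerID}⁺ = {EmpID, HireDate, Location, ManagerID, Salary} covers every attribute.
{ManagerID, Salary} is a candidate key since {ManagerID, Salary}⁺ = {EmpID, HireDate, Location, ManagerID, Salary} covers every attribute.
No proper subset of any of these is a key, and no other minimal superkey exists.

{EmpID, ManagerID}, {ManagerID, Salary}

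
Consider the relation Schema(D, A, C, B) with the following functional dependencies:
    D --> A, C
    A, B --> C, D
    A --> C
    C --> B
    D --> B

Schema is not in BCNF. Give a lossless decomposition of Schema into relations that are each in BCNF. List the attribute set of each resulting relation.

Candidate keys of the original relation: {A}, {D}.
In {A, B, C, D}, {C} is not a superkey ({C}⁺ restricted to this set is {B, C}), so split on C --> B into {B, C} and {A, C, D}.
{B, C} has no BCNF violation.
{A, C, D} has no BCNF violation.

{A, C, D}; {B, C}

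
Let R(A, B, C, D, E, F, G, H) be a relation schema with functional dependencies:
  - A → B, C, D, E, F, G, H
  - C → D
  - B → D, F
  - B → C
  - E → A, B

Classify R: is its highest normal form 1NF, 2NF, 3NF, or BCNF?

Candidate keys: {A}, {E}. Prime attributes: {A, E}.
C → D: {C}⁺ = {C, D}, which is not all of the attributes, so the left side is not a superkey — BCNF is violated.
Because {D} is non-prime and the left side of C → D is not a superkey, the relation is not in 3NF.
With only single-attribute keys there can be no partial dependency, so 2NF holds.

2NF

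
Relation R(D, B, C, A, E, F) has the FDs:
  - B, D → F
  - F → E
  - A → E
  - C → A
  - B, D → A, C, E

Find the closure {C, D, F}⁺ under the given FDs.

{A, C, D, E, F}

Start with {C, D, F}.
F → E applies; add {E} → now {C, D, E, F}.
C → A applies; add {A} → now {A, C, D, E, F}.
No further FD applies.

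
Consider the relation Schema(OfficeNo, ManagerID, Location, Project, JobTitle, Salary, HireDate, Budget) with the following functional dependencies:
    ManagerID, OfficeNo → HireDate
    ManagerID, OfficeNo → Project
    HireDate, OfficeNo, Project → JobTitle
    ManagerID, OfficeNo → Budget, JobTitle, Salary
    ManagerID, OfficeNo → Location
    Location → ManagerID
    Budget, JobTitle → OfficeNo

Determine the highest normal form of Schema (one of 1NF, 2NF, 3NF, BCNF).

3NF

Candidate keys: {Budget, JobTitle, Location}, {Budget, JobTitle, ManagerID}, {Location, OfficeNo}, {ManagerID, OfficeNo}. Prime attributes: {Budget, JobTitle, Location, ManagerID, OfficeNo}.
HireDate, OfficeNo, Project → JobTitle breaks BCNF: {HireDate, OfficeNo, Project}⁺ = {HireDate, JobTitle, OfficeNo, Project}, so {HireDate, OfficeNo, Project} is not a superkey.
Since {JobTitle} ⊆ prime attributes and every other non-superkey FD also has a prime right side, the schema is in 3NF.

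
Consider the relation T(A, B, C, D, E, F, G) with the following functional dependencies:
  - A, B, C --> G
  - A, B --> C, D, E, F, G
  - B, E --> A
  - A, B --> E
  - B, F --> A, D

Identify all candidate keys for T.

No FD produces {B}, so it must be in every candidate key.
Closure of {A, B} is {A, B, C, D, E, F, G}, the whole schema; {A, B} is a candidate key.
Closure of {B, E} is {A, B, C, D, E, F, G}, the whole schema; {B, E} is a candidate key.
Closure of {B, F} is {A, B, C, D, E, F, G}, the whole schema; {B, F} is a candidate key.
No proper subset of any of these is a key, and no other minimal superkey exists.

{A, B}, {B, E}, {B, F}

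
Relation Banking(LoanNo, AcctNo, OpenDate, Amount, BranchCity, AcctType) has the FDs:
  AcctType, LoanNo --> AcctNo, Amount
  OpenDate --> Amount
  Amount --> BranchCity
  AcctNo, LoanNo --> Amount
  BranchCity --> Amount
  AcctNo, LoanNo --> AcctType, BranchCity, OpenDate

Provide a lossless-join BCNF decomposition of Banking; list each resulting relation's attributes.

{AcctNo, AcctType, LoanNo, OpenDate}; {Amount, BranchCity}; {Amount, OpenDate}

Candidate keys of the original relation: {AcctNo, LoanNo}, {AcctType, LoanNo}.
{AcctNo, AcctType, Amount, BranchCity, LoanNo, OpenDate}: {OpenDate} determines {Amount, BranchCity, OpenDate} here but is not a superkey — split on OpenDate --> Amount, BranchCity, giving {Amount, BranchCity, OpenDate} and {AcctNo, AcctType, LoanNo, OpenDate}.
{Amount, BranchCity, OpenDate}: {Amount} determines {Amount, BranchCity} here but is not a superkey — split on Amount --> BranchCity, giving {Amount, BranchCity} and {Amount, OpenDate}.
{Amount, BranchCity} is in BCNF.
{Amount, OpenDate} is in BCNF.
{AcctNo, AcctType, LoanNo, OpenDate} is in BCNF.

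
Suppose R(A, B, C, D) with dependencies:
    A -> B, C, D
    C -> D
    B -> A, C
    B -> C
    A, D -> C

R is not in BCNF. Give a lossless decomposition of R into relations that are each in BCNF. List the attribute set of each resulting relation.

Candidate keys of the original relation: {A}, {B}.
In {A, B, C, D}, {C} is not a superkey ({C}⁺ restricted to this set is {C, D}), so split on C -> D into {C, D} and {A, B, C}.
{C, D} has no BCNF violation.
{A, B, C} has no BCNF violation.

{A, B, C}; {C, D}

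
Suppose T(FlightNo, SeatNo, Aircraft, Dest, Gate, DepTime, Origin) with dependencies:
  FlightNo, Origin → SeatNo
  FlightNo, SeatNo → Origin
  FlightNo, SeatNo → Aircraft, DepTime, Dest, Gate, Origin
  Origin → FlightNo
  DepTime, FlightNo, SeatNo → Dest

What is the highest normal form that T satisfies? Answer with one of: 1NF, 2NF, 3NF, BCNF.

BCNF

Candidate keys: {FlightNo, SeatNo}, {Origin}. Prime attributes: {FlightNo, Origin, SeatNo}.
The left-hand side of every FD is a superkey, so BCNF is satisfied.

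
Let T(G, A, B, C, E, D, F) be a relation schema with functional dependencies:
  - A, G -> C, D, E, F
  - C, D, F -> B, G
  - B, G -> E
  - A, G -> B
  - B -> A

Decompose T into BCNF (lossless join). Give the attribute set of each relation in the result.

Candidate keys of the original relation: {A, G}, {B, G}, {C, D, F}.
{A, B, C, D, E, F, G}: {B} determines {A, B} here but is not a superkey — split on B -> A, giving {A, B} and {B, C, D, E, F, G}.
{A, B} has no BCNF violation.
{B, C, D, E, F, G} has no BCNF violation.

{A, B}; {B, C, D, E, F, G}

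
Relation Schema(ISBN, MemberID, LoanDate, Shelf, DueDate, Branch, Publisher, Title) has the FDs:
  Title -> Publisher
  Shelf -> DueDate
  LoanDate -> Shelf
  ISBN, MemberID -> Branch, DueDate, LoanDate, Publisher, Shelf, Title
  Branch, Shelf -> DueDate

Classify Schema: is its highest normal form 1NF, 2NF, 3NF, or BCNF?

2NF

Candidate key: {ISBN, MemberID}. Prime attributes: {ISBN, MemberID}.
Title -> Publisher breaks BCNF: {Title}⁺ = {Publisher, Title}, so {Title} is not a superkey.
Because {Publisher} is non-prime and the left side of Title -> Publisher is not a superkey, the relation is not in 3NF.
No proper subset of a key has a non-prime attribute in its closure, so there is no partial dependency; 2NF holds.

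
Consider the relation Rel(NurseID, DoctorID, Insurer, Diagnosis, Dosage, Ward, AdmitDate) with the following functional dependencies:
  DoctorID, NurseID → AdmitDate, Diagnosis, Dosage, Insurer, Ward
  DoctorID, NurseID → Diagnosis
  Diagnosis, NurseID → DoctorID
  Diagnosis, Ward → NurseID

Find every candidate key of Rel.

Closure of {Diagnosis, NurseID} is {AdmitDate, Diagnosis, DoctorID, Dosage, Insurer, NurseID, Ward}, the whole schema; {Diagnosis, NurseID} is a candidate key.
Closure of {Diagnosis, Ward} is {AdmitDate, Diagnosis, DoctorID, Dosage, Insurer, NurseID, Ward}, the whole schema; {Diagnosis, Ward} is a candidate key.
Closure of {DoctorID, NurseID} is {AdmitDate, Diagnosis, DoctorID, Dosage, Insurer, NurseID, Ward}, the whole schema; {DoctorID, NurseID} is a candidate key.
These are minimal and exhaustive — every other superkey contains one of them.

{Diagnosis, NurseID}, {Diagnosis, Ward}, {DoctorID, NurseID}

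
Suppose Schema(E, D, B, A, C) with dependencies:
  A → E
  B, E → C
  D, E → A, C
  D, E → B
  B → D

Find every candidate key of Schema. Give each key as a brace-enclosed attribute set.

{A, B}, {A, D}, {B, E}, {D, E}

{A, B}⁺ = {A, B, C, D, E}, which is every attribute, so {A, B} is a candidate key.
{A, D}⁺ = {A, B, C, D, E}, which is every attribute, so {A, D} is a candidate key.
{B, E}⁺ = {A, B, C, D, E}, which is every attribute, so {B, E} is a candidate key.
{D, E}⁺ = {A, B, C, D, E}, which is every attribute, so {D, E} is a candidate key.
Any other superkey properly contains one of these, so there are no further candidate keys.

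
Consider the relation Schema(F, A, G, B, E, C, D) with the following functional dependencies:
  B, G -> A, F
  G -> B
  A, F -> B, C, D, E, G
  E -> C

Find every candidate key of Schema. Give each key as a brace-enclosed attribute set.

{G}⁺ = {A, B, C, D, E, F, G} — all of the relation — so {G} is a candidate key.
{A, F}⁺ = {A, B, C, D, E, F, G} — all of the relation — so {A, F} is a candidate key.
Any other superkey properly contains one of these, so there are no further candidate keys.

{A, F}, {G}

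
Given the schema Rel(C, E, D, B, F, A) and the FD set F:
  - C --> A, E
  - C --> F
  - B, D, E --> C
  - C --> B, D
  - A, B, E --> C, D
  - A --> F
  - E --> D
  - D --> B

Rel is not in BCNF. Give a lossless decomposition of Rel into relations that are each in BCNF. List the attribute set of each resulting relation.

Candidate keys of the original relation: {C}, {E}.
Within {A, B, C, D, E, F}: {A}⁺ ∩ {A, B, C, D, E, F} = {A, F}, not the whole set, so A --> F violates BCNF; decompose into {A, F} and {A, B, C, D, E}.
{A, F} has no BCNF violation.
Within {A, B, C, D, E}: {D}⁺ ∩ {A, B, C, D, E} = {B, D}, not the whole set, so D --> B violates BCNF; decompose into {B, D} and {A, C, D, E}.
{B, D} has no BCNF violation.
{A, C, D, E} has no BCNF violation.

{A, C, D, E}; {A, F}; {B, D}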